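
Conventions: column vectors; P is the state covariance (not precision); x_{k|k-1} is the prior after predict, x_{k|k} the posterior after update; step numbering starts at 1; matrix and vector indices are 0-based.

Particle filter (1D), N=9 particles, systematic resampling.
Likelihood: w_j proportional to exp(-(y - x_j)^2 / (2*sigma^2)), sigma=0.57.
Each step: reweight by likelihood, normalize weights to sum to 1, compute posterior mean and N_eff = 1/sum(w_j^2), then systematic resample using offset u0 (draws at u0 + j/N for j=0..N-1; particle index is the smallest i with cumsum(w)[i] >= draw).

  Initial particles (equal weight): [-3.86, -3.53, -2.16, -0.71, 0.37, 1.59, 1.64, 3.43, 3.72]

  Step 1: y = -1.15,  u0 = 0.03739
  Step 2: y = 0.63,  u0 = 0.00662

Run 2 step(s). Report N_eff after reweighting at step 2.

N_eff = 7.0004

step 1: w=[0.0000, 0.0002, 0.2125, 0.7581, 0.0292, 0.0000, 0.0000, 0.0000, 0.0000]  mean=-0.9871  Neff=1.6109  idx=[2, 2, 3, 3, 3, 3, 3, 3, 3]
step 2: w=[0.0000, 0.0000, 0.1429, 0.1429, 0.1429, 0.1429, 0.1429, 0.1429, 0.1429]  mean=-0.7100  Neff=7.0004  idx=[2, 2, 3, 4, 5, 5, 6, 7, 8]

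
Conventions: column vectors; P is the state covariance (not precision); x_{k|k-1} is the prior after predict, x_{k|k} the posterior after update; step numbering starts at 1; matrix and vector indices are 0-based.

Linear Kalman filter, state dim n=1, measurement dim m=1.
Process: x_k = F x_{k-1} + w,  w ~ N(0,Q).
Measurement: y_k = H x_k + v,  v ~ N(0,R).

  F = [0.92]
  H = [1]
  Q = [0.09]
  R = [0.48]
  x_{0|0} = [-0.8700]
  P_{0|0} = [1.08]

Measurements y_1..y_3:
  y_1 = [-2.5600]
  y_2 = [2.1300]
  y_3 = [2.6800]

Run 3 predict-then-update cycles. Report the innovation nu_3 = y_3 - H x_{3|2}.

innov = [2.7911]

step 1: x^-=[-0.8004]  P^-=[1.0041]  S=[1.4841]  K=[0.6766]  nu=[-1.7596]  x^+=[-1.9909]  P^+=[0.3248]
step 2: x^-=[-1.8316]  P^-=[0.3649]  S=[0.8449]  K=[0.4319]  nu=[3.9616]  x^+=[-0.1207]  P^+=[0.2073]
step 3: x^-=[-0.1111]  P^-=[0.2655]  S=[0.7455]  K=[0.3561]  nu=[2.7911]  x^+=[0.8828]  P^+=[0.1709]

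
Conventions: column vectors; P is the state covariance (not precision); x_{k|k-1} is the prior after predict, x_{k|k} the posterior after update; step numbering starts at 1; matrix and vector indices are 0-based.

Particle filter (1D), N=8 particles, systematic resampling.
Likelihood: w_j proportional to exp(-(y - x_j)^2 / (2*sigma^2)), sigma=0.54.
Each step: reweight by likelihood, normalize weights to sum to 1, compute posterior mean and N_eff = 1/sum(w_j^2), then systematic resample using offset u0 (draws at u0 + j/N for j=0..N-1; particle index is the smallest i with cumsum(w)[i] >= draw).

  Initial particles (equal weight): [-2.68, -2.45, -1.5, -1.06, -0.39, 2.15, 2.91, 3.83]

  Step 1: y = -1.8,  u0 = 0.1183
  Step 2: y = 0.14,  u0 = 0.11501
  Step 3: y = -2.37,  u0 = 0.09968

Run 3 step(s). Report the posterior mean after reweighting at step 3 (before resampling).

step 1: w=[0.1305, 0.2386, 0.4220, 0.1926, 0.0163, 0.0000, 0.0000, 0.0000]  mean=-1.7779  Neff=3.4553  idx=[0, 1, 1, 2, 2, 2, 3, 4]
step 2: w=[0.0000, 0.0000, 0.0000, 0.0136, 0.0136, 0.0136, 0.1156, 0.8437]  mean=-0.5127  Neff=1.3780  idx=[6, 7, 7, 7, 7, 7, 7, 7]
step 3: w=[0.8622, 0.0197, 0.0197, 0.0197, 0.0197, 0.0197, 0.0197, 0.0197]  mean=-0.9677  Neff=1.3403  idx=[0, 0, 0, 0, 0, 0, 0, 6]

post_mean = -0.9677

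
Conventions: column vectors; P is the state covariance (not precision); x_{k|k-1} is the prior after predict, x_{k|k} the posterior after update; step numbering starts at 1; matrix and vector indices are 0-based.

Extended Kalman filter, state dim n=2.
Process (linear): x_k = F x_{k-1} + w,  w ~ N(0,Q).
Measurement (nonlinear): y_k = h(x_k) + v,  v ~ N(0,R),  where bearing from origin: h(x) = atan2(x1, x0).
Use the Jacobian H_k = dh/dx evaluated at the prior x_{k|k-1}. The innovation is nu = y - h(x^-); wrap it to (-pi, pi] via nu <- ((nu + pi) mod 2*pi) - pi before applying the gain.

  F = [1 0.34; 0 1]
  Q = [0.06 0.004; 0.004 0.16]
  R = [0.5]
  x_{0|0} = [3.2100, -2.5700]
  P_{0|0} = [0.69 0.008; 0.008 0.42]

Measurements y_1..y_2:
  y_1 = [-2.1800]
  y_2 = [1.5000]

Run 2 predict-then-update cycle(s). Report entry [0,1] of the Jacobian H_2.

H_jac[0,1] = 0.0942

step 1: x^-=[2.3362, -2.5700]  P^-=[0.8040 0.1548; 0.1548 0.5800]  H_jac=[0.2131 0.1937]  S=[0.5710]  K=[0.3525; 0.2545]  nu=[-1.3470]  x^+=[1.8614, -2.9128]  P^+=[0.7330 0.1036; 0.1036 0.5430]
step 2: x^-=[0.8711, -2.9128]  P^-=[0.9263 0.2922; 0.2922 0.7030]  H_jac=[0.3151 0.0942]  S=[0.6156]  K=[0.5189; 0.2572]  nu=[2.7802]  x^+=[2.3137, -2.1977]  P^+=[0.7605 0.2100; 0.2100 0.6623]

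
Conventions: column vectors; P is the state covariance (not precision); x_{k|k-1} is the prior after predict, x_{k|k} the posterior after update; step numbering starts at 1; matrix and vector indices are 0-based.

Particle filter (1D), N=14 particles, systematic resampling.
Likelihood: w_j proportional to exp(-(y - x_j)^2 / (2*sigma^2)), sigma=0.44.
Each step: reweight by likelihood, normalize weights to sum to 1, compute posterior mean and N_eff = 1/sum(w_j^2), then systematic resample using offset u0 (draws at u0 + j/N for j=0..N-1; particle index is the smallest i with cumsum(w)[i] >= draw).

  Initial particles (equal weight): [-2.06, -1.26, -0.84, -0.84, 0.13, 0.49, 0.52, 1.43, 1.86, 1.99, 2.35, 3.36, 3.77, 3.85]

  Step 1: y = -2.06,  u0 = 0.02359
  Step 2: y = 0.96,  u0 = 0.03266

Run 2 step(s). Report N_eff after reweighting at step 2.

step 1: w=[0.8102, 0.1551, 0.0173, 0.0173, 0.0000, 0.0000, 0.0000, 0.0000, 0.0000, 0.0000, 0.0000, 0.0000, 0.0000, 0.0000]  mean=-1.8936  Neff=1.4683  idx=[0, 0, 0, 0, 0, 0, 0, 0, 0, 0, 0, 0, 1, 1]
step 2: w=[0.0000, 0.0000, 0.0000, 0.0000, 0.0000, 0.0000, 0.0000, 0.0000, 0.0000, 0.0000, 0.0000, 0.0000, 0.4999, 0.4999]  mean=-1.2601  Neff=2.0005  idx=[12, 12, 12, 12, 12, 12, 12, 13, 13, 13, 13, 13, 13, 13]

N_eff = 2.0005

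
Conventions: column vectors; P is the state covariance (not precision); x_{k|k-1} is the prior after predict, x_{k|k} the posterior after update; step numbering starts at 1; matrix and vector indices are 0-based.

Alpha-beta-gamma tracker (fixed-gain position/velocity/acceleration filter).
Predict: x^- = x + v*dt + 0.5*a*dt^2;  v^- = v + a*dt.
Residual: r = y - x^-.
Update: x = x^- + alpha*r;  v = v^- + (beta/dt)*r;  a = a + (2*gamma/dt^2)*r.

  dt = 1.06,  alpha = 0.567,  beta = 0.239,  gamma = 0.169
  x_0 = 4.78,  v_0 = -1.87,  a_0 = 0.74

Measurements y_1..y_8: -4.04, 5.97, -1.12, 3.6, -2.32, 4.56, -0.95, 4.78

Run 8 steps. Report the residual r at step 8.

resid = 1.8313

step 1: x_pred=3.2135  r=-7.2535  x^+=-0.8992  v^+=-2.7211  a^+=-1.4420
step 2: x_pred=-4.5937  r=10.5637  x^+=1.3959  v^+=-1.8678  a^+=1.7358
step 3: x_pred=0.3912  r=-1.5112  x^+=-0.4656  v^+=-0.3686  a^+=1.2811
step 4: x_pred=-0.1366  r=3.7366  x^+=1.9820  v^+=1.8319  a^+=2.4052
step 5: x_pred=5.2751  r=-7.5951  x^+=0.9687  v^+=2.6689  a^+=0.1204
step 6: x_pred=3.8654  r=0.6946  x^+=4.2592  v^+=2.9532  a^+=0.3294
step 7: x_pred=7.5747  r=-8.5247  x^+=2.7412  v^+=1.3803  a^+=-2.2350
step 8: x_pred=2.9487  r=1.8313  x^+=3.9870  v^+=-0.5759  a^+=-1.6841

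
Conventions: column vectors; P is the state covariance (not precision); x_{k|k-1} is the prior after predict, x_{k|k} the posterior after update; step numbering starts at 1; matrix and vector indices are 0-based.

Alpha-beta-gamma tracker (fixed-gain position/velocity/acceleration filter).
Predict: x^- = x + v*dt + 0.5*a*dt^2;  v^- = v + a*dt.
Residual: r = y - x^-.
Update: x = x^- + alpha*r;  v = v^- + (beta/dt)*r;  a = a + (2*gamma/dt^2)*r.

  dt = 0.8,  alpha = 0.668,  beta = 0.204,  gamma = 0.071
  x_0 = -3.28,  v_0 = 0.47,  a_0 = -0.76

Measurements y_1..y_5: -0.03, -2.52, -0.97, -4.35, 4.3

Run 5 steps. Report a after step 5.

a_post = 1.0175

step 1: x_pred=-3.1472  r=3.1172  x^+=-1.0649  v^+=0.6569  a^+=-0.0684
step 2: x_pred=-0.5613  r=-1.9587  x^+=-1.8697  v^+=0.1027  a^+=-0.5030
step 3: x_pred=-1.9485  r=0.9785  x^+=-1.2949  v^+=-0.0501  a^+=-0.2859
step 4: x_pred=-1.4264  r=-2.9236  x^+=-3.3794  v^+=-1.0243  a^+=-0.9345
step 5: x_pred=-4.4979  r=8.7979  x^+=1.3791  v^+=0.4715  a^+=1.0175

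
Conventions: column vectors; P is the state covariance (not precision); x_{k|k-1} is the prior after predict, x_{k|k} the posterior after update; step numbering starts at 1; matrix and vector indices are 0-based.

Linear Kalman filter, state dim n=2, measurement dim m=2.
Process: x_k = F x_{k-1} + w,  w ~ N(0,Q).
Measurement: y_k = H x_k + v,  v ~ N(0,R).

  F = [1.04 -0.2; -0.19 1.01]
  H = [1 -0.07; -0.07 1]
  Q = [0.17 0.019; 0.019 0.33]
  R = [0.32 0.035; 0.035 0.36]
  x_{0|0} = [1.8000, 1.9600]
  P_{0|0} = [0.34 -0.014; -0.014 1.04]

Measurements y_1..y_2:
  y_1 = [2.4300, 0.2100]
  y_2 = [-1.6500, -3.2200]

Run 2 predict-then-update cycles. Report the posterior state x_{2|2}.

x_post = [0.2227, -1.6425]

step 1: x^-=[1.4800, 1.6376]  P^-=[0.5852 -0.2735; -0.2735 1.4086]  S=[0.9504 -0.3794; -0.3794 1.8097]  K=[0.6183 -0.0441; -0.0836 0.7714]  nu=[1.0646, -1.3240]  x^+=[2.1967, 0.5273]  P^+=[0.1977 0.0196; 0.0196 0.2761]
step 2: x^-=[2.1791, 0.1152]  P^-=[0.3867 -0.0545; -0.0545 0.6113]  S=[0.7173 -0.0897; -0.0897 0.9808]  K=[0.5402 -0.0338; -0.0579 0.6218]  nu=[-3.8210, -3.1827]  x^+=[0.2227, -1.6425]  P^+=[0.1730 0.0188; 0.0188 0.2232]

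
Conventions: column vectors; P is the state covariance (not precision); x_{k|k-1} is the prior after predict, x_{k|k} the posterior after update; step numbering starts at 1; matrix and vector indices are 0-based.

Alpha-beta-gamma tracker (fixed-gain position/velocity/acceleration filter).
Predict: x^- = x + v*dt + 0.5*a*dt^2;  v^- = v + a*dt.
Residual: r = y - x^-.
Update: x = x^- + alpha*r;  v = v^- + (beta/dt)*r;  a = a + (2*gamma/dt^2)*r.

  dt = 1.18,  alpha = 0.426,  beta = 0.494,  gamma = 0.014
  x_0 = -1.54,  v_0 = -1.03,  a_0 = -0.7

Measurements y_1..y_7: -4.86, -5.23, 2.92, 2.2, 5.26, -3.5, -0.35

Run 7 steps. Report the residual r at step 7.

resid = -1.4906

step 1: x_pred=-3.2427  r=-1.6173  x^+=-3.9317  v^+=-2.5331  a^+=-0.7325
step 2: x_pred=-7.4307  r=2.2007  x^+=-6.4932  v^+=-2.4761  a^+=-0.6883
step 3: x_pred=-9.8942  r=12.8142  x^+=-4.4353  v^+=2.0763  a^+=-0.4306
step 4: x_pred=-2.2851  r=4.4851  x^+=-0.3744  v^+=3.4459  a^+=-0.3404
step 5: x_pred=3.4547  r=1.8053  x^+=4.2238  v^+=3.8000  a^+=-0.3041
step 6: x_pred=8.4960  r=-11.9960  x^+=3.3857  v^+=-1.5809  a^+=-0.5453
step 7: x_pred=1.1406  r=-1.4906  x^+=0.5056  v^+=-2.8484  a^+=-0.5753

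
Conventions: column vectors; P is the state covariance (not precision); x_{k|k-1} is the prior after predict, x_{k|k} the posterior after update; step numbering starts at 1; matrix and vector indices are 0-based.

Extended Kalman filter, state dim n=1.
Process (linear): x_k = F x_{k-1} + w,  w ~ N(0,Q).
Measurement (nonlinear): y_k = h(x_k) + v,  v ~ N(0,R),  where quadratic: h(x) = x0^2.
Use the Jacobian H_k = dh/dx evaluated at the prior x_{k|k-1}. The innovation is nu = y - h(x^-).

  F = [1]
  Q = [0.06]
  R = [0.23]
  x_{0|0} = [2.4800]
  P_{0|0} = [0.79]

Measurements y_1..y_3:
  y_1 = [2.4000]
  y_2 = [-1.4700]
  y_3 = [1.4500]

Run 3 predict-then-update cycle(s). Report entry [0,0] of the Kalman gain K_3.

K[0,0] = 0.2803

step 1: x^-=[2.4800]  P^-=[0.8500]  H_jac=[4.9600]  S=[21.1414]  K=[0.1994]  nu=[-3.7504]  x^+=[1.7321]  P^+=[0.0092]
step 2: x^-=[1.7321]  P^-=[0.0692]  H_jac=[3.4642]  S=[1.0610]  K=[0.2261]  nu=[-4.4702]  x^+=[0.7214]  P^+=[0.0150]
step 3: x^-=[0.7214]  P^-=[0.0750]  H_jac=[1.4429]  S=[0.3862]  K=[0.2803]  nu=[0.9295]  x^+=[0.9820]  P^+=[0.0447]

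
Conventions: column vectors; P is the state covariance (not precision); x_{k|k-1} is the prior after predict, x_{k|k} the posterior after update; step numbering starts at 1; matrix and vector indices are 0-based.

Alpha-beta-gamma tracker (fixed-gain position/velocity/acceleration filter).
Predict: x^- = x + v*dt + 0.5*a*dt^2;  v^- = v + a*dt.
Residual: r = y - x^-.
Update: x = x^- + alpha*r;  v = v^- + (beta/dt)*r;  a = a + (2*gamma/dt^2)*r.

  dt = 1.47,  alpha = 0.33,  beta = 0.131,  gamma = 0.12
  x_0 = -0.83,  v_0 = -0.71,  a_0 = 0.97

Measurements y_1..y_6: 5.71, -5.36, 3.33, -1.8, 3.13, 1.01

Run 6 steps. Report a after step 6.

a_post = -2.3298

step 1: x_pred=-0.8257  r=6.5357  x^+=1.3311  v^+=1.2983  a^+=1.6959
step 2: x_pred=5.0720  r=-10.4320  x^+=1.6294  v^+=2.8616  a^+=0.5373
step 3: x_pred=6.4165  r=-3.0865  x^+=5.3979  v^+=3.3763  a^+=0.1945
step 4: x_pred=10.5713  r=-12.3713  x^+=6.4887  v^+=2.5597  a^+=-1.1796
step 5: x_pred=8.9771  r=-5.8471  x^+=7.0475  v^+=0.3047  a^+=-1.8290
step 6: x_pred=5.5194  r=-4.5094  x^+=4.0313  v^+=-2.7857  a^+=-2.3298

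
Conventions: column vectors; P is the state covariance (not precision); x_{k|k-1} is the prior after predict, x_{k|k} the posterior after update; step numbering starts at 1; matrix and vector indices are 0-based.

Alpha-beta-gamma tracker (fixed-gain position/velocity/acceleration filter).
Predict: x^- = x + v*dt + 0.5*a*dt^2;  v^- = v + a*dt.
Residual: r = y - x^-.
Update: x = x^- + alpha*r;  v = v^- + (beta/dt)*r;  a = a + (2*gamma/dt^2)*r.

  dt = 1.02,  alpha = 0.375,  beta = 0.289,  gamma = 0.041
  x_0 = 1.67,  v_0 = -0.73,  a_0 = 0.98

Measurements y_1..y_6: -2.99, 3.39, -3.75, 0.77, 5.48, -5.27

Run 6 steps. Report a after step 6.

a_post = -0.0519

step 1: x_pred=1.4352  r=-4.4252  x^+=-0.2243  v^+=-0.9842  a^+=0.6312
step 2: x_pred=-0.8998  r=4.2898  x^+=0.7089  v^+=0.8751  a^+=0.9693
step 3: x_pred=2.1057  r=-5.8557  x^+=-0.0902  v^+=0.2047  a^+=0.5078
step 4: x_pred=0.3827  r=0.3873  x^+=0.5280  v^+=0.8324  a^+=0.5383
step 5: x_pred=1.6570  r=3.8230  x^+=3.0906  v^+=2.4646  a^+=0.8396
step 6: x_pred=6.0413  r=-11.3113  x^+=1.7996  v^+=0.1162  a^+=-0.0519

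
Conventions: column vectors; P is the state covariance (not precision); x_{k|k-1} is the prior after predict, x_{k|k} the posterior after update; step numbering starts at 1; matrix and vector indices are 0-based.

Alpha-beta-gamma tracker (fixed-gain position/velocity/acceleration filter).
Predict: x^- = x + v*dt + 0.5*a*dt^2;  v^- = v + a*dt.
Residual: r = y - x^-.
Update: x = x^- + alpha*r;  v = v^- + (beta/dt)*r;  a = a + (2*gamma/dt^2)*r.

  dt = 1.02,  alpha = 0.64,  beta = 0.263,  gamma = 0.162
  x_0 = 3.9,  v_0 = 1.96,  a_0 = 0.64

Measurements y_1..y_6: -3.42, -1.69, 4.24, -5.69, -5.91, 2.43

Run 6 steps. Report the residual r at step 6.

step 1: x_pred=6.2321  r=-9.6521  x^+=0.0548  v^+=0.1241  a^+=-2.3659
step 2: x_pred=-1.0494  r=-0.6406  x^+=-1.4594  v^+=-2.4543  a^+=-2.5653
step 3: x_pred=-5.2972  r=9.5372  x^+=0.8066  v^+=-2.6118  a^+=0.4047
step 4: x_pred=-1.6469  r=-4.0431  x^+=-4.2345  v^+=-3.2415  a^+=-0.8544
step 5: x_pred=-7.9852  r=2.0752  x^+=-6.6571  v^+=-3.5778  a^+=-0.2081
step 6: x_pred=-10.4147  r=12.8447  x^+=-2.1941  v^+=-0.4782  a^+=3.7920

resid = 12.8447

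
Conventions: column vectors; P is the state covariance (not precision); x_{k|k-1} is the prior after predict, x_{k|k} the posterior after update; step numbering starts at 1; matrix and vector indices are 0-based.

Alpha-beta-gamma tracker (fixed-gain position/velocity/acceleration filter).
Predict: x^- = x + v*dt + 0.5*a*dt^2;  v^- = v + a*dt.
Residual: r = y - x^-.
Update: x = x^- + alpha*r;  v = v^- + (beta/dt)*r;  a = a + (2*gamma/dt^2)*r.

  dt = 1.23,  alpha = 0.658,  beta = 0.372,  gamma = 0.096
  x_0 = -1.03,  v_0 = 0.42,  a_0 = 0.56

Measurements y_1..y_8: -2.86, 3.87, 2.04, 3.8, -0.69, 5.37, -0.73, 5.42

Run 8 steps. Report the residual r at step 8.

step 1: x_pred=-0.0898  r=-2.7702  x^+=-1.9126  v^+=0.2710  a^+=0.2084
step 2: x_pred=-1.4216  r=5.2916  x^+=2.0603  v^+=2.1277  a^+=0.8800
step 3: x_pred=5.3431  r=-3.3031  x^+=3.1696  v^+=2.2112  a^+=0.4608
step 4: x_pred=6.2379  r=-2.4379  x^+=4.6338  v^+=2.0406  a^+=0.1514
step 5: x_pred=7.2583  r=-7.9483  x^+=2.0283  v^+=-0.1770  a^+=-0.8573
step 6: x_pred=1.1621  r=4.2079  x^+=3.9309  v^+=0.0411  a^+=-0.3233
step 7: x_pred=3.7370  r=-4.4670  x^+=0.7977  v^+=-1.7075  a^+=-0.8902
step 8: x_pred=-1.9759  r=7.3959  x^+=2.8906  v^+=-0.5656  a^+=0.0484

resid = 7.3959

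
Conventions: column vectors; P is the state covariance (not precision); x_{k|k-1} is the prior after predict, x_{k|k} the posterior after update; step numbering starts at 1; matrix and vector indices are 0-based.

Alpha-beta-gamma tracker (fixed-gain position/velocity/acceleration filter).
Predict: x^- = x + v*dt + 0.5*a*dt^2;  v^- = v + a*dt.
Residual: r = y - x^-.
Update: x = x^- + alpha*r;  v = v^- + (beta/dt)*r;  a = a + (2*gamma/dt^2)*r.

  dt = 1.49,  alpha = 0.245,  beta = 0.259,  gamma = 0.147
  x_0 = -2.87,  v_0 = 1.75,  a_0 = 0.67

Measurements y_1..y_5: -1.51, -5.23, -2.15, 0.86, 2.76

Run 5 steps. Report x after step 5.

step 1: x_pred=0.4812  r=-1.9912  x^+=-0.0066  v^+=2.4022  a^+=0.4063
step 2: x_pred=4.0236  r=-9.2536  x^+=1.7565  v^+=1.3991  a^+=-0.8191
step 3: x_pred=2.9318  r=-5.0818  x^+=1.6868  v^+=-0.7048  a^+=-1.4921
step 4: x_pred=-1.0196  r=1.8796  x^+=-0.5591  v^+=-2.6013  a^+=-1.2432
step 5: x_pred=-5.8150  r=8.5750  x^+=-3.7141  v^+=-2.9630  a^+=-0.1076

x_post = -3.7141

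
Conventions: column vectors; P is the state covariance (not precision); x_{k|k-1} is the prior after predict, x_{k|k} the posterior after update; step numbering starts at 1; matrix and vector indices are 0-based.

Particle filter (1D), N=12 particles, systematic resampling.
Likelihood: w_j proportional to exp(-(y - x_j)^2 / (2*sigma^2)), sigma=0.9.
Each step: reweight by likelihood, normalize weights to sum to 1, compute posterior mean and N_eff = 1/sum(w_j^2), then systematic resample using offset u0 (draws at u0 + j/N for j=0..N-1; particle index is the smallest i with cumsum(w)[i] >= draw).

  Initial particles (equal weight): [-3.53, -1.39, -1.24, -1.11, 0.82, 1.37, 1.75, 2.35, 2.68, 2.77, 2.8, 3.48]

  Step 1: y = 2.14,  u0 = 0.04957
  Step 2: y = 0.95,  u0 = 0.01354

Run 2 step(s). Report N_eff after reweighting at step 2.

N_eff = 6.9599

step 1: w=[0.0000, 0.0001, 0.0002, 0.0003, 0.0606, 0.1231, 0.1616, 0.1728, 0.1483, 0.1389, 0.1357, 0.0586]  mean=2.2725  Neff=7.2510  idx=[4, 5, 6, 6, 7, 7, 8, 8, 9, 9, 10, 11]
step 2: w=[0.2178, 0.1973, 0.1482, 0.1482, 0.0656, 0.0656, 0.0347, 0.0347, 0.0285, 0.0285, 0.0266, 0.0042]  mean=1.7091  Neff=6.9599  idx=[0, 0, 0, 1, 1, 2, 2, 3, 3, 4, 6, 8]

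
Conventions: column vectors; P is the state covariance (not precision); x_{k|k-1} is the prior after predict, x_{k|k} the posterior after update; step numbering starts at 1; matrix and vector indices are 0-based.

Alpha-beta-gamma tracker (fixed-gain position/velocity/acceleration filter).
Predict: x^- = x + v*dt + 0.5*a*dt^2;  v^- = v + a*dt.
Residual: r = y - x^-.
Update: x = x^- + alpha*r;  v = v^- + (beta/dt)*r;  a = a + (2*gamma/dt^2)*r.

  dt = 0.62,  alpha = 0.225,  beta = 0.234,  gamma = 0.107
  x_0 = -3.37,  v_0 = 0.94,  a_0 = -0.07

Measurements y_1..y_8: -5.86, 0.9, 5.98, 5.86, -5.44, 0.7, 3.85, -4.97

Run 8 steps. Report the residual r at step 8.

resid = -7.7834

step 1: x_pred=-2.8007  r=-3.0593  x^+=-3.4890  v^+=-0.2581  a^+=-1.7732
step 2: x_pred=-3.9898  r=4.8898  x^+=-2.8896  v^+=0.4881  a^+=0.9490
step 3: x_pred=-2.4046  r=8.3846  x^+=-0.5181  v^+=4.2410  a^+=5.6168
step 4: x_pred=3.1909  r=2.6691  x^+=3.7915  v^+=8.7308  a^+=7.1027
step 5: x_pred=10.5697  r=-16.0097  x^+=6.9675  v^+=7.0921  a^+=-1.8100
step 6: x_pred=11.0167  r=-10.3167  x^+=8.6955  v^+=2.0762  a^+=-7.5535
step 7: x_pred=8.5309  r=-4.6809  x^+=7.4777  v^+=-4.3737  a^+=-10.1594
step 8: x_pred=2.8134  r=-7.7834  x^+=1.0621  v^+=-13.6101  a^+=-14.4925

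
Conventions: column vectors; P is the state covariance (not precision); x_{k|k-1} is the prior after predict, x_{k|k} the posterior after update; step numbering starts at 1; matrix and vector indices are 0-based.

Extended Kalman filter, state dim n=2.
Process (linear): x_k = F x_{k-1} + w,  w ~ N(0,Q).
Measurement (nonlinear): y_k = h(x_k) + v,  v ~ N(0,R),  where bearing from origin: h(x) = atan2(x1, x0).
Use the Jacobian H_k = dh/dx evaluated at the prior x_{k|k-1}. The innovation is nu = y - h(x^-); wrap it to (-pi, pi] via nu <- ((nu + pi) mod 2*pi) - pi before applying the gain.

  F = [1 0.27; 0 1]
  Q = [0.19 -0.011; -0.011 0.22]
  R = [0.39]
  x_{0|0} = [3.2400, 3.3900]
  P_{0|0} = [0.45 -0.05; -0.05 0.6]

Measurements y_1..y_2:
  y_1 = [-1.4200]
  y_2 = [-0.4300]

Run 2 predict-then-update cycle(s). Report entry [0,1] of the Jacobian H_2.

step 1: x^-=[4.1553, 3.3900]  P^-=[0.6567 0.1010; 0.1010 0.8200]  H_jac=[-0.1179 0.1445]  S=[0.4128]  K=[-0.1522; 0.2582]  nu=[-2.1043]  x^+=[4.4755, 2.8467]  P^+=[0.6472 0.1172; 0.1172 0.7925]
step 2: x^-=[5.2442, 2.8467]  P^-=[0.9583 0.3202; 0.3202 1.0125]  H_jac=[-0.0800 0.1473]  S=[0.4105]  K=[-0.0717; 0.3009]  nu=[-0.9273]  x^+=[5.3107, 2.5677]  P^+=[0.9561 0.3291; 0.3291 0.9753]

H_jac[0,1] = 0.1473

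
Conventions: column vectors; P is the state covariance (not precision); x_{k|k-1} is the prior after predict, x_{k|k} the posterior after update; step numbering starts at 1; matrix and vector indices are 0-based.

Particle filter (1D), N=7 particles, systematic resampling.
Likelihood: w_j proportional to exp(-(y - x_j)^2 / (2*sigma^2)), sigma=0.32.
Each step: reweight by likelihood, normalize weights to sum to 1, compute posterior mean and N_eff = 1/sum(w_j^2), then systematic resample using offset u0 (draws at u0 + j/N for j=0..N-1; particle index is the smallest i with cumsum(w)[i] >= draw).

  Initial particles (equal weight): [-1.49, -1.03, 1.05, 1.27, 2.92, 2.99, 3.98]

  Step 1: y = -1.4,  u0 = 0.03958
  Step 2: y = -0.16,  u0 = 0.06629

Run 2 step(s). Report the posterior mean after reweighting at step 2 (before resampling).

step 1: w=[0.6522, 0.3478, 0.0000, 0.0000, 0.0000, 0.0000, 0.0000]  mean=-1.3300  Neff=1.8303  idx=[0, 0, 0, 0, 0, 1, 1]
step 2: w=[0.0035, 0.0035, 0.0035, 0.0035, 0.0035, 0.4912, 0.4912]  mean=-1.0381  Neff=2.0718  idx=[5, 5, 5, 5, 6, 6, 6]

post_mean = -1.0381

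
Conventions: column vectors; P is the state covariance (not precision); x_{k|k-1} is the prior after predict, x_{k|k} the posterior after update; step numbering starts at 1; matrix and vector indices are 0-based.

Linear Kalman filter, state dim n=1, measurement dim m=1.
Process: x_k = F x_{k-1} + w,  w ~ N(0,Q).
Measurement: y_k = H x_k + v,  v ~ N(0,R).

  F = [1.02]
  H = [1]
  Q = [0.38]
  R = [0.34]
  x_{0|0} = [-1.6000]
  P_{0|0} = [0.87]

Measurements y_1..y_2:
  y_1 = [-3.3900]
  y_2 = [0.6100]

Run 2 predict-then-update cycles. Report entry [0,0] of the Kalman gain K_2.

K[0,0] = 0.6599

step 1: x^-=[-1.6320]  P^-=[1.2851]  S=[1.6251]  K=[0.7908]  nu=[-1.7580]  x^+=[-3.0222]  P^+=[0.2689]
step 2: x^-=[-3.0826]  P^-=[0.6597]  S=[0.9997]  K=[0.6599]  nu=[3.6926]  x^+=[-0.6458]  P^+=[0.2244]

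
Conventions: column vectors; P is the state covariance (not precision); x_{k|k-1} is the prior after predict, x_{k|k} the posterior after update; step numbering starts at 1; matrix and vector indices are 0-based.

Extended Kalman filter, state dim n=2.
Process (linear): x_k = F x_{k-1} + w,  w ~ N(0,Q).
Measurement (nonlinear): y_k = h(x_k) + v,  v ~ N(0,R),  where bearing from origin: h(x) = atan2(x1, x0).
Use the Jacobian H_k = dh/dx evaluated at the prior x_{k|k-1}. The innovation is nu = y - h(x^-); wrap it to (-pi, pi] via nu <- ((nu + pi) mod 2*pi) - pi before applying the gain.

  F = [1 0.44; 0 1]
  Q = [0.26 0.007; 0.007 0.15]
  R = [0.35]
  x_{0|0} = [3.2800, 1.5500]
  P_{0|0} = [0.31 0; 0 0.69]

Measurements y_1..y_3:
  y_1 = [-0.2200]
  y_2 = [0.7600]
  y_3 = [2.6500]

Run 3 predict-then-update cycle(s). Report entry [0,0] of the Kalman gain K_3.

step 1: x^-=[3.9620, 1.5500]  P^-=[0.7036 0.3106; 0.3106 0.8400]  H_jac=[-0.0856 0.2189]  S=[0.3838]  K=[0.0202; 0.4098]  nu=[-0.5929]  x^+=[3.9500, 1.3070]  P^+=[0.7034 0.3074; 0.3074 0.7755]
step 2: x^-=[4.5251, 1.3070]  P^-=[1.3841 0.6557; 0.6557 0.9255]  H_jac=[-0.0589 0.2040]  S=[0.3776]  K=[0.1382; 0.3977]  nu=[0.4788]  x^+=[4.5913, 1.4974]  P^+=[1.3769 0.6349; 0.6349 0.8658]
step 3: x^-=[5.2502, 1.4974]  P^-=[2.3632 1.0229; 1.0229 1.0158]  H_jac=[-0.0502 0.1761]  S=[0.3694]  K=[0.1663; 0.3453]  nu=[2.3722]  x^+=[5.6448, 2.3165]  P^+=[2.3530 1.0017; 1.0017 0.9718]

K[0,0] = 0.1663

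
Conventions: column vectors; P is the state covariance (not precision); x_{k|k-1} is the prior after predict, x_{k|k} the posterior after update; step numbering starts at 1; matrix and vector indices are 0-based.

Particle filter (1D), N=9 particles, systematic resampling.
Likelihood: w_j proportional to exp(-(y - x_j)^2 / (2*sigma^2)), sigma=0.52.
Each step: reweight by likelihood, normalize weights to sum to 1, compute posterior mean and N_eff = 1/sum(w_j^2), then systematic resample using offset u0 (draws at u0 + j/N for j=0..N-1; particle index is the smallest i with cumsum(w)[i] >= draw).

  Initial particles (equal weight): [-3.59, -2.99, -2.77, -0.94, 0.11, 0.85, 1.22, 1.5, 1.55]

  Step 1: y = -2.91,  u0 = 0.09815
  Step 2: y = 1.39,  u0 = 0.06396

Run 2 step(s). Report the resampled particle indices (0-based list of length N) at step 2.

resampled_idx = [5, 5, 6, 6, 6, 7, 7, 8, 8]

step 1: w=[0.1788, 0.4155, 0.4054, 0.0003, 0.0000, 0.0000, 0.0000, 0.0000, 0.0000]  mean=-3.0074  Neff=2.7104  idx=[0, 1, 1, 1, 1, 2, 2, 2, 2]
step 2: w=[0.0000, 0.0075, 0.0075, 0.0075, 0.0075, 0.2425, 0.2425, 0.2425, 0.2425]  mean=-2.7766  Neff=4.2477  idx=[5, 5, 6, 6, 6, 7, 7, 8, 8]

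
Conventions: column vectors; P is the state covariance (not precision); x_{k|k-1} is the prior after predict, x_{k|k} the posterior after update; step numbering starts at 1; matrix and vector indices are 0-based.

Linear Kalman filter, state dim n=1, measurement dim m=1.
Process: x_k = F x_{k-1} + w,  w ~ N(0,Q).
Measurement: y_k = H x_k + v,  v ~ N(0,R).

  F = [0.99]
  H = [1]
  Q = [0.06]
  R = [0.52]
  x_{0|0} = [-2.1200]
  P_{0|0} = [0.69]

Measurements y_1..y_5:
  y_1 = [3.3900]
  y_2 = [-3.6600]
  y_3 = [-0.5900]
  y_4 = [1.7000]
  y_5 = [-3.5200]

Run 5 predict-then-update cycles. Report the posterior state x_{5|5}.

x_post = [-1.0289]

step 1: x^-=[-2.0988]  P^-=[0.7363]  S=[1.2563]  K=[0.5861]  nu=[5.4888]  x^+=[1.1181]  P^+=[0.3048]
step 2: x^-=[1.1069]  P^-=[0.3587]  S=[0.8787]  K=[0.4082]  nu=[-4.7669]  x^+=[-0.8390]  P^+=[0.2123]
step 3: x^-=[-0.8306]  P^-=[0.2680]  S=[0.7880]  K=[0.3401]  nu=[0.2406]  x^+=[-0.7488]  P^+=[0.1769]
step 4: x^-=[-0.7413]  P^-=[0.2334]  S=[0.7534]  K=[0.3098]  nu=[2.4413]  x^+=[0.0149]  P^+=[0.1611]
step 5: x^-=[0.0148]  P^-=[0.2179]  S=[0.7379]  K=[0.2953]  nu=[-3.5348]  x^+=[-1.0289]  P^+=[0.1535]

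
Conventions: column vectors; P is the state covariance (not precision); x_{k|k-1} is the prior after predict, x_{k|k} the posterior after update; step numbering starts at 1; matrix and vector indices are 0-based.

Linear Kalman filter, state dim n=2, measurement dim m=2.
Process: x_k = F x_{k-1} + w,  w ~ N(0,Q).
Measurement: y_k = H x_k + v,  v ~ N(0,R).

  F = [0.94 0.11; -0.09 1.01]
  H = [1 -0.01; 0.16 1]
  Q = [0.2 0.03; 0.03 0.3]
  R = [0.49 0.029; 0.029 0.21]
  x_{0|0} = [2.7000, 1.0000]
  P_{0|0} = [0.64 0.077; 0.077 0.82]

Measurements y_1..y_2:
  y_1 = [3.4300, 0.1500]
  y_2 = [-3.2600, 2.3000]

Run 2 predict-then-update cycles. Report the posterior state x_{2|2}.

x_post = [0.0190, 1.5991]

step 1: x^-=[2.6480, 0.7670]  P^-=[0.7913 0.1393; 0.1393 1.1277]  S=[1.2787 0.2834; 0.2834 1.4025]  K=[0.6028 0.0678; -0.0854 0.8372]  nu=[0.7897, -1.0407]  x^+=[3.0534, -0.1717]  P^+=[0.2972 -0.0158; -0.0158 0.1759]
step 2: x^-=[2.8513, -0.4483]  P^-=[0.4614 0.0095; 0.0095 0.4847]  S=[0.9513 0.1075; 0.1075 0.7095]  K=[0.4799 0.0448; -0.0738 0.6964]  nu=[-6.1158, 2.2920]  x^+=[0.0190, 1.5991]  P^+=[0.2363 -0.0145; -0.0145 0.1464]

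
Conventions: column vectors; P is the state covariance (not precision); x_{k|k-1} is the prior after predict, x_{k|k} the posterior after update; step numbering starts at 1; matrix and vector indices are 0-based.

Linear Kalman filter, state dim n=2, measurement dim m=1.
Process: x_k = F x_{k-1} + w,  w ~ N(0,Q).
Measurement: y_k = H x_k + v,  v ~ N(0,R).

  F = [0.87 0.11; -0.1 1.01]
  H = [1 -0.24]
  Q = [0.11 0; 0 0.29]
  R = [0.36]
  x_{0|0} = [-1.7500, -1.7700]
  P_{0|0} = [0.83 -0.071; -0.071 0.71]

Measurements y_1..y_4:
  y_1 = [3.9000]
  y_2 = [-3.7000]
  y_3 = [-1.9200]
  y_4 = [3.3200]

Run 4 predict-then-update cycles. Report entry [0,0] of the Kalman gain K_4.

step 1: x^-=[-1.7172, -1.6127]  P^-=[0.7332 -0.0549; -0.0549 1.0369]  S=[1.1793]  K=[0.6329; -0.2576]  nu=[5.2302]  x^+=[1.5930, -2.9600]  P^+=[0.2608 0.1373; 0.1373 0.9587]
step 2: x^-=[1.0604, -3.1489]  P^-=[0.3453 0.2030; 0.2030 1.2428]  S=[0.6794]  K=[0.4365; -0.1402]  nu=[-5.5161]  x^+=[-1.3474, -2.3753]  P^+=[0.2158 0.2446; 0.2446 1.2294]
step 3: x^-=[-1.4335, -2.2644]  P^-=[0.3351 0.3300; 0.3300 1.4969]  S=[0.6229]  K=[0.4108; -0.0469]  nu=[-1.0299]  x^+=[-1.8566, -2.2160]  P^+=[0.2300 0.3420; 0.3420 1.4955]
step 4: x^-=[-1.8590, -2.0525]  P^-=[0.3676 0.4429; 0.4429 1.7488]  S=[0.6157]  K=[0.4244; 0.0377]  nu=[4.6864]  x^+=[0.1299, -1.8758]  P^+=[0.2567 0.4331; 0.4331 1.7479]

K[0,0] = 0.4244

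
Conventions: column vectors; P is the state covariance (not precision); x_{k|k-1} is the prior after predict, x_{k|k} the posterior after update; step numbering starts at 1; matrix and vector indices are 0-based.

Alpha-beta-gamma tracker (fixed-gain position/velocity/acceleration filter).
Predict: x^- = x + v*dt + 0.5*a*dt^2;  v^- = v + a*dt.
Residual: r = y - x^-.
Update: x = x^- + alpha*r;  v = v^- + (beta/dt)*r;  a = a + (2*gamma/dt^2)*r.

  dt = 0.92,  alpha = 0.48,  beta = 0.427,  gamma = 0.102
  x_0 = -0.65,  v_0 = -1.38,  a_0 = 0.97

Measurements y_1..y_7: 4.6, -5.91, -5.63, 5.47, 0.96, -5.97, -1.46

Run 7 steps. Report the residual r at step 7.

resid = 0.4139

step 1: x_pred=-1.5091  r=6.1091  x^+=1.4233  v^+=2.3478  a^+=2.4424
step 2: x_pred=4.6169  r=-10.5269  x^+=-0.4360  v^+=-0.2910  a^+=-0.0948
step 3: x_pred=-0.7439  r=-4.8861  x^+=-3.0892  v^+=-2.6460  a^+=-1.2724
step 4: x_pred=-6.0620  r=11.5320  x^+=-0.5267  v^+=1.5357  a^+=1.5070
step 5: x_pred=1.5240  r=-0.5640  x^+=1.2533  v^+=2.6604  a^+=1.3711
step 6: x_pred=4.2811  r=-10.2511  x^+=-0.6394  v^+=-0.8360  a^+=-1.0996
step 7: x_pred=-1.8739  r=0.4139  x^+=-1.6753  v^+=-1.6556  a^+=-0.9999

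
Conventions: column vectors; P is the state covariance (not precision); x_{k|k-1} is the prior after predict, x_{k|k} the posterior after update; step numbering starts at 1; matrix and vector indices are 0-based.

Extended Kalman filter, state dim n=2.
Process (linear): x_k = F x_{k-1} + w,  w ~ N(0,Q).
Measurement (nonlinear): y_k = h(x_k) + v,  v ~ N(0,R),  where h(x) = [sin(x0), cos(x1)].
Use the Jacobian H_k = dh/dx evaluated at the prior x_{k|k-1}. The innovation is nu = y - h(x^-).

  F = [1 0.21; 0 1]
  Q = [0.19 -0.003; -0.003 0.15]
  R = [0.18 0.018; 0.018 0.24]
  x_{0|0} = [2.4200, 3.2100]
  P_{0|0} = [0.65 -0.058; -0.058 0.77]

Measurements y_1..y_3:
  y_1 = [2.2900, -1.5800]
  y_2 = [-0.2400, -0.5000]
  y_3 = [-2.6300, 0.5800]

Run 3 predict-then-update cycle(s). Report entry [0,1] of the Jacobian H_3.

step 1: x^-=[3.0941, 3.2100]  P^-=[0.8496 0.1007; 0.1007 0.9200]  H_jac=[-0.9989 0.0000; 0.0000 0.0684]  S=[1.0277 0.0111; 0.0111 0.2443]  K=[-0.8265 0.0658; -0.1007 0.2620]  nu=[2.2425, -0.5823]  x^+=[1.2023, 2.8316]  P^+=[0.1478 0.0134; 0.0134 0.8934]
step 2: x^-=[1.7970, 2.8316]  P^-=[0.3828 0.1980; 0.1980 1.0434]  H_jac=[-0.2243 0.0000; 0.0000 -0.3051]  S=[0.1993 0.0315; 0.0315 0.3371]  K=[-0.4085 -0.1410; -0.0745 -0.9373]  nu=[-1.2145, 0.4523]  x^+=[2.2293, 2.4981]  P^+=[0.3392 0.1350; 0.1350 0.7417]
step 3: x^-=[2.7539, 2.4981]  P^-=[0.6186 0.2878; 0.2878 0.8917]  H_jac=[-0.9258 0.0000; 0.0000 -0.6000]  S=[0.7102 0.1779; 0.1779 0.5610]  K=[-0.7922 -0.0566; -0.1481 -0.9067]  nu=[-3.0080, 1.3800]  x^+=[5.0588, 1.6922]  P^+=[0.1551 0.0464; 0.0464 0.3671]

H_jac[0,1] = 0.0000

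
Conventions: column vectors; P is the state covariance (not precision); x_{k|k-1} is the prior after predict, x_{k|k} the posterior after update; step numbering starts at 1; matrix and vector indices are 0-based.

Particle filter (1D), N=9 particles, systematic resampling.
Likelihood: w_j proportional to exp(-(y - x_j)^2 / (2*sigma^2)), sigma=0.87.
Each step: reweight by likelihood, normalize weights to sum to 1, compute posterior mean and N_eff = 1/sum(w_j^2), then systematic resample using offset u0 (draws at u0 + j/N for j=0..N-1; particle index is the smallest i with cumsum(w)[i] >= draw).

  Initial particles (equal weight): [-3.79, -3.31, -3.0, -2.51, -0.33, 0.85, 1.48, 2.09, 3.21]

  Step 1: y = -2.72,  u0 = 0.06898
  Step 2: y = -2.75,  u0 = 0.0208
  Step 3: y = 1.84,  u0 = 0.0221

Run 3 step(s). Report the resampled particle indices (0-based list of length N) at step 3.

step 1: w=[0.1463, 0.2477, 0.2960, 0.3028, 0.0072, 0.0001, 0.0000, 0.0000, 0.0000]  mean=-3.0246  Neff=3.8155  idx=[0, 1, 1, 2, 2, 2, 3, 3, 3]
step 2: w=[0.0621, 0.1031, 0.1031, 0.1217, 0.1217, 0.1217, 0.1221, 0.1221, 0.1221]  mean=-2.9335  Neff=8.7455  idx=[0, 1, 2, 3, 4, 5, 6, 7, 8]
step 3: w=[0.0001, 0.0021, 0.0021, 0.0161, 0.0161, 0.0161, 0.3158, 0.3158, 0.3158]  mean=-2.5371  Neff=3.3337  idx=[4, 6, 6, 6, 7, 7, 8, 8, 8]

resampled_idx = [4, 6, 6, 6, 7, 7, 8, 8, 8]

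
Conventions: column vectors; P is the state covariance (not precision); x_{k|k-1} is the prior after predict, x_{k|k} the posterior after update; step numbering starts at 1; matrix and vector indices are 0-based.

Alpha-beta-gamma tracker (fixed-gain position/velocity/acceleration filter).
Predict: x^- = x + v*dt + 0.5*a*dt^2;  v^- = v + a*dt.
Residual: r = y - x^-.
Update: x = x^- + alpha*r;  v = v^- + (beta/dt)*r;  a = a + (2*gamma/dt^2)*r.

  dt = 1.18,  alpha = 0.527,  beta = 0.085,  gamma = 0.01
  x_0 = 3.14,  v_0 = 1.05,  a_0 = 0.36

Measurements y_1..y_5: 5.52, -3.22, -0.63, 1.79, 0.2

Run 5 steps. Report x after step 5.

x_post = 1.9688

step 1: x_pred=4.6296  r=0.8904  x^+=5.0989  v^+=1.5389  a^+=0.3728
step 2: x_pred=7.1743  r=-10.3943  x^+=1.6965  v^+=1.2301  a^+=0.2235
step 3: x_pred=3.3036  r=-3.9336  x^+=1.2306  v^+=1.2104  a^+=0.1670
step 4: x_pred=2.7752  r=-0.9852  x^+=2.2560  v^+=1.3365  a^+=0.1528
step 5: x_pred=3.9395  r=-3.7395  x^+=1.9688  v^+=1.2475  a^+=0.0991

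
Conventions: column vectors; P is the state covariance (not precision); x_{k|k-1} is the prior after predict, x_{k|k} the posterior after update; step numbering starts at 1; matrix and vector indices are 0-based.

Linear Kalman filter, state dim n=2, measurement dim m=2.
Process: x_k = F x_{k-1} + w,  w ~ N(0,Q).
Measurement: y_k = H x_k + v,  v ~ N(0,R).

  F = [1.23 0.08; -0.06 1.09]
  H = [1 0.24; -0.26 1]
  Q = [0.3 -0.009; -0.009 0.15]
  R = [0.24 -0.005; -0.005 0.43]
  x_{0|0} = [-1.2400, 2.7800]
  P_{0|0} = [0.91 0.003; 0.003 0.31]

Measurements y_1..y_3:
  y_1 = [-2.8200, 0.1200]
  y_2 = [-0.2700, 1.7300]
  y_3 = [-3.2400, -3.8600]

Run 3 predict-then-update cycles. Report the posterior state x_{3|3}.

step 1: x^-=[-1.3028, 3.1046]  P^-=[1.6793 -0.0451; -0.0451 0.5212]  S=[1.9277 -0.3588; -0.3588 1.0882]  K=[0.8343 -0.1676; 0.1413 0.5363]  nu=[-2.2623, -3.3233]  x^+=[-2.6335, 1.0024]  P^+=[0.2065 -0.0225; -0.0225 0.2241]
step 2: x^-=[-3.1590, 1.2507]  P^-=[0.6094 -0.0348; -0.0348 0.4199]  S=[0.8569 -0.0953; -0.0953 0.9092]  K=[0.6858 -0.1407; 0.1310 0.4855]  nu=[2.5888, -0.3420]  x^+=[-1.3355, 1.4237]  P^+=[0.1700 -0.0197; -0.0197 0.2030]
step 3: x^-=[-1.5287, 1.6320]  P^-=[0.5546 -0.0302; -0.0302 0.3944]  S=[0.8029 -0.0829; -0.0829 0.8776]  K=[0.6678 -0.1357; 0.1289 0.4705]  nu=[-2.1029, -5.8894]  x^+=[-2.1341, -1.4100]  P^+=[0.1654 -0.0187; -0.0187 0.1968]

x_post = [-2.1341, -1.4100]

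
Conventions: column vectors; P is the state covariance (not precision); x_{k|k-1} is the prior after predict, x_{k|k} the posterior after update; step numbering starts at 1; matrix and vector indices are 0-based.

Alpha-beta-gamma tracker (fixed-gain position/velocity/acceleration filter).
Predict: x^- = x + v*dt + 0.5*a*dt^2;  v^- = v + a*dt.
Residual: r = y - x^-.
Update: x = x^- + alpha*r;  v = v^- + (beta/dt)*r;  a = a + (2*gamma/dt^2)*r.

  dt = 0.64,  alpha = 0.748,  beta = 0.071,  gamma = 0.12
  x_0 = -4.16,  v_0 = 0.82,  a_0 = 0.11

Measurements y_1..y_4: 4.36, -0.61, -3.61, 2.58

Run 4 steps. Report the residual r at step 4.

step 1: x_pred=-3.6127  r=7.9727  x^+=2.3509  v^+=1.7749  a^+=4.7815
step 2: x_pred=4.4661  r=-5.0761  x^+=0.6692  v^+=4.2719  a^+=1.8072
step 3: x_pred=3.7733  r=-7.3833  x^+=-1.7494  v^+=4.6094  a^+=-2.5189
step 4: x_pred=0.6848  r=1.8952  x^+=2.1024  v^+=3.2076  a^+=-1.4084

resid = 1.8952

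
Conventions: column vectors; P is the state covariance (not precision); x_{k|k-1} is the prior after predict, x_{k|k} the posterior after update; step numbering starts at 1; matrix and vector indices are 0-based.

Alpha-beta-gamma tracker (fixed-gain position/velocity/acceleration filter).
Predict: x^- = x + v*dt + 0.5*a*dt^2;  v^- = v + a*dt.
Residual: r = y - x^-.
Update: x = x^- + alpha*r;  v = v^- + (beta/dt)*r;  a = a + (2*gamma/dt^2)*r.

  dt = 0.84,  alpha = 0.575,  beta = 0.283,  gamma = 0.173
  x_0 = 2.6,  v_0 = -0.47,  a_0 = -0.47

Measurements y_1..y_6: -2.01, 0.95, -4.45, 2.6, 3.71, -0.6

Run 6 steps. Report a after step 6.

a_post = 2.6466

step 1: x_pred=2.0394  r=-4.0494  x^+=-0.2890  v^+=-2.2291  a^+=-2.4557
step 2: x_pred=-3.0278  r=3.9778  x^+=-0.7406  v^+=-2.9517  a^+=-0.5051
step 3: x_pred=-3.3982  r=-1.0518  x^+=-4.0030  v^+=-3.7303  a^+=-1.0209
step 4: x_pred=-7.4966  r=10.0966  x^+=-1.6911  v^+=-1.1863  a^+=3.9301
step 5: x_pred=-1.3010  r=5.0110  x^+=1.5803  v^+=3.8032  a^+=6.3873
step 6: x_pred=7.0285  r=-7.6285  x^+=2.6421  v^+=6.5985  a^+=2.6466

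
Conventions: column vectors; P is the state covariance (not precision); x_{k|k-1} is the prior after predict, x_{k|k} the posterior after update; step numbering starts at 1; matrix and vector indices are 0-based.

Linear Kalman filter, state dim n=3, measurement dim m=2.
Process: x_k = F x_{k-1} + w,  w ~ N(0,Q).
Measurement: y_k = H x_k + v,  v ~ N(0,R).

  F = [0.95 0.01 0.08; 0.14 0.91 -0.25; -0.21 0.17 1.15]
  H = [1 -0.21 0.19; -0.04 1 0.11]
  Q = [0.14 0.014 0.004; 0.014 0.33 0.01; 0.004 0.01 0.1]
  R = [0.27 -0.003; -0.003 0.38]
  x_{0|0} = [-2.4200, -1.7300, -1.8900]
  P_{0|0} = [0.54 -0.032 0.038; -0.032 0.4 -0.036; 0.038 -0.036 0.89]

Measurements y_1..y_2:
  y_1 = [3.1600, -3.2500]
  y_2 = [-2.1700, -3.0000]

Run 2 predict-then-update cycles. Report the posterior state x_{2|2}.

x_post = [-0.6892, -2.3684, -2.3947]

step 1: x^-=[-2.4675, -1.4406, -1.9594]  P^-=[0.6382 0.0328 0.0137; 0.0328 0.7330 -0.2225; 0.0137 -0.2225 1.2823]  S=[0.9960 -0.1583; -0.1583 1.0778]  K=[0.6530 0.1041; -0.0612 0.6472; 0.3002 -0.0320]  nu=[5.6973, -1.6926]  x^+=[1.0767, -2.8846, -0.1949]  P^+=[0.2233 0.0659 -0.1763; 0.0659 0.2653 -0.1508; -0.1763 -0.1508 1.1883]
step 2: x^-=[0.9784, -2.4255, -0.9406]  P^-=[0.3234 0.1087 -0.1137; 0.1087 0.7261 -0.4973; -0.1137 -0.4973 1.7106]  S=[0.6380 -0.1177; -0.1177 1.0103]  K=[0.4624 0.1363; -0.0970 0.6490; 0.4489 -0.2492]  nu=[-3.4790, -0.4319]  x^+=[-0.6892, -2.3684, -2.3947]  P^+=[0.1831 0.0817 -0.2182; 0.0817 0.2798 -0.2690; -0.2182 -0.2690 1.4930]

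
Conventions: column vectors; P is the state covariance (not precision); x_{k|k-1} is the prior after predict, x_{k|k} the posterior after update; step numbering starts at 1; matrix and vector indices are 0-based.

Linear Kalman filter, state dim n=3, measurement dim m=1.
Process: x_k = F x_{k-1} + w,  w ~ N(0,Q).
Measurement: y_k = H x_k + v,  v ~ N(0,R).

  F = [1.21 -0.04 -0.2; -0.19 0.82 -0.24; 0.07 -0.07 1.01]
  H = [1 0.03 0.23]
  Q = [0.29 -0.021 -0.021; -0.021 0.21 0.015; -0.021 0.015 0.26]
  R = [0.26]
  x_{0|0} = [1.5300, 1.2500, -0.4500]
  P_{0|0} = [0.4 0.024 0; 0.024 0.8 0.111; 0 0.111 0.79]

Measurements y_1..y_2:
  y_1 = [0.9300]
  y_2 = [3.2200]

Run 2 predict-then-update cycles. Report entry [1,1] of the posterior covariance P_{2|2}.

step 1: x^-=[1.8913, 0.8423, -0.4349]  P^-=[0.9080 -0.0944 -0.1495; -0.0944 0.7567 -0.1322; -0.1495 -0.1322 1.0558]  S=[1.1483]  K=[0.7583; -0.0890; 0.0778]  nu=[-0.8865]  x^+=[1.2190, 0.9212, -0.5039]  P^+=[0.2476 -0.0170 -0.2173; -0.0170 0.7476 -0.1243; -0.2173 -0.1243 1.0489]
step 2: x^-=[1.5389, 0.6447, -0.4881]  P^-=[0.8005 0.0050 -0.4675; 0.0050 0.8164 -0.3463; -0.4675 -0.3463 1.3218]  S=[0.9117]  K=[0.7603; -0.0551; -0.1907]  nu=[1.7740]  x^+=[2.8877, 0.5470, -0.8265]  P^+=[0.2735 0.0431 -0.3353; 0.0431 0.8137 -0.3559; -0.3353 -0.3559 1.2887]

P_post[1,1] = 0.8137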